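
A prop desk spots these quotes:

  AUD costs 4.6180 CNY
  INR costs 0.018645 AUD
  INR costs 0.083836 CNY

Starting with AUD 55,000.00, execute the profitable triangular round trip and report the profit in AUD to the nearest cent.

Profit: AUD 1,486.99

Profitable loop is AUD → CNY → INR → AUD:
AUD 55,000.00 × 4.6180 = CNY 253,990.00
CNY 253,990.00 ÷ 0.083836 = INR 3,029,605.42
INR 3,029,605.42 × 0.018645 = AUD 56,486.99
Profit = AUD 56,486.99 − AUD 55,000.00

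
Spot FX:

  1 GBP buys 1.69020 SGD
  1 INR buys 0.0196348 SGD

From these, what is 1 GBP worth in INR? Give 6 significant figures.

1 GBP × 1.69020 = 1.6902 SGD
1.6902 SGD ÷ 0.0196348 = 86.0819 INR

GBP/INR = 86.0819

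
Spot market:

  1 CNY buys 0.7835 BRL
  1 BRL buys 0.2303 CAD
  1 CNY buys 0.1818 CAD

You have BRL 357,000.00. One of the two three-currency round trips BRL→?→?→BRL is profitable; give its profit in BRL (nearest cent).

Profitable loop is BRL → CNY → CAD → BRL:
BRL 357,000.00 ÷ 0.7835 = CNY 455,647.73
CNY 455,647.73 × 0.1818 = CAD 82,836.76
CAD 82,836.76 ÷ 0.2303 = BRL 359,690.66
Profit = BRL 359,690.66 − BRL 357,000.00

Profit: BRL 2,690.66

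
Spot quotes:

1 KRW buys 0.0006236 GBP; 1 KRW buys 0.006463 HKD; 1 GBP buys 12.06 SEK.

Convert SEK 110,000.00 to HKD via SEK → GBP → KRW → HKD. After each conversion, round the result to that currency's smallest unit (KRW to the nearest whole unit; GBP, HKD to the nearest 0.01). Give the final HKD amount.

SEK 110,000.00 ÷ 12.06 = GBP 9,121.06
GBP 9,121.06 ÷ 0.0006236 = KRW 14,626,459
KRW 14,626,459 × 0.006463 = HKD 94,530.80

HKD 94,530.80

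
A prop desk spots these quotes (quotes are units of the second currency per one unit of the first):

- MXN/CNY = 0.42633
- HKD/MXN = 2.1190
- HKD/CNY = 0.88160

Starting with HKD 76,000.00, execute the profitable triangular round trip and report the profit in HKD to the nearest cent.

Profit: HKD 1,878.73

Profitable loop is HKD → MXN → CNY → HKD:
HKD 76,000.00 × 2.1190 = MXN 161,044.00
MXN 161,044.00 × 0.42633 = CNY 68,657.89
CNY 68,657.89 ÷ 0.88160 = HKD 77,878.73
Profit = HKD 77,878.73 − HKD 76,000.00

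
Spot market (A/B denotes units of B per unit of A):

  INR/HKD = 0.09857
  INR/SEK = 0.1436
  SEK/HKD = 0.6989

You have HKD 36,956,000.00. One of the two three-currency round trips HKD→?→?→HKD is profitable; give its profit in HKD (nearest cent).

Profitable loop is HKD → INR → SEK → HKD:
HKD 36,956,000.00 ÷ 0.09857 = INR 374,921,375.67
INR 374,921,375.67 × 0.1436 = SEK 53,838,709.55
SEK 53,838,709.55 × 0.6989 = HKD 37,627,874.10
Profit = HKD 37,627,874.10 − HKD 36,956,000.00

Profit: HKD 671,874.10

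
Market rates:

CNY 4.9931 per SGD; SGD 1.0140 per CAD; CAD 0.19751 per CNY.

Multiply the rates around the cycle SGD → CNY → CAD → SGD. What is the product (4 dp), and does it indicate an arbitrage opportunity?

Around SGD → CNY → CAD → SGD: 1 × 4.9931 × 0.19751 × 1.0140 = 0.999994
Product ≈ 1 (deviation 0.001%, within rounding noise).

1.0000 (no arbitrage)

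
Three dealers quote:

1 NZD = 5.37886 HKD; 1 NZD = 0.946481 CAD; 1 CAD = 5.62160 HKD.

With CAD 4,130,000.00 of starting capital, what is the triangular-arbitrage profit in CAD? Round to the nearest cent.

Profit: CAD 45,115.09

Profitable loop is CAD → NZD → HKD → CAD:
CAD 4,130,000.00 ÷ 0.946481 = NZD 4,363,531.86
NZD 4,363,531.86 × 5.37886 = HKD 23,470,826.99
HKD 23,470,826.99 ÷ 5.62160 = CAD 4,175,115.09
Profit = CAD 4,175,115.09 − CAD 4,130,000.00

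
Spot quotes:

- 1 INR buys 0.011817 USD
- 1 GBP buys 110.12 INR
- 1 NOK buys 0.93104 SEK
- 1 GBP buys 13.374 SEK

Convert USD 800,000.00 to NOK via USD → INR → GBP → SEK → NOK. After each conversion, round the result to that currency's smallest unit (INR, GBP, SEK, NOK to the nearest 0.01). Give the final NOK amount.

NOK 8,830,992.80

USD 800,000.00 ÷ 0.011817 = INR 67,699,077.60
INR 67,699,077.60 ÷ 110.12 = GBP 614,775.50
GBP 614,775.50 × 13.374 = SEK 8,222,007.54
SEK 8,222,007.54 ÷ 0.93104 = NOK 8,830,992.80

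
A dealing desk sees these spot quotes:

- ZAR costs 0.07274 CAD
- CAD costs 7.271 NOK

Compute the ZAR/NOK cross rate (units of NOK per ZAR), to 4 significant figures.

ZAR/NOK = 0.5289

1 ZAR × 0.07274 = 0.07274 CAD
0.07274 CAD × 7.271 = 0.528893 NOK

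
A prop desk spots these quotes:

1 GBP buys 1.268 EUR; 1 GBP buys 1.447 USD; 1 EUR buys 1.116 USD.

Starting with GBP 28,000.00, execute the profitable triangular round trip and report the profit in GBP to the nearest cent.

Profit: GBP 631.43

Profitable loop is GBP → USD → EUR → GBP:
GBP 28,000.00 × 1.447 = USD 40,516.00
USD 40,516.00 ÷ 1.116 = EUR 36,304.66
EUR 36,304.66 ÷ 1.268 = GBP 28,631.43
Profit = GBP 28,631.43 − GBP 28,000.00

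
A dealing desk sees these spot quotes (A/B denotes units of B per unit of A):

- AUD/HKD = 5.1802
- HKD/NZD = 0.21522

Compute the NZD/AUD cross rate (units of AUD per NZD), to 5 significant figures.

1 NZD ÷ 0.21522 = 4.64641 HKD
4.64641 HKD ÷ 5.1802 = 0.896955 AUD

NZD/AUD = 0.89696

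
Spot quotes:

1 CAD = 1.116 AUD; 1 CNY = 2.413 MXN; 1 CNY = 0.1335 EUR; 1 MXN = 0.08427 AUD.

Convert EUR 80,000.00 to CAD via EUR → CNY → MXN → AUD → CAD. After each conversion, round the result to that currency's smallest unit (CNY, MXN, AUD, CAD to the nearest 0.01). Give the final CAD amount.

CAD 109,187.98

EUR 80,000.00 ÷ 0.1335 = CNY 599,250.94
CNY 599,250.94 × 2.413 = MXN 1,445,992.52
MXN 1,445,992.52 × 0.08427 = AUD 121,853.79
AUD 121,853.79 ÷ 1.116 = CAD 109,187.98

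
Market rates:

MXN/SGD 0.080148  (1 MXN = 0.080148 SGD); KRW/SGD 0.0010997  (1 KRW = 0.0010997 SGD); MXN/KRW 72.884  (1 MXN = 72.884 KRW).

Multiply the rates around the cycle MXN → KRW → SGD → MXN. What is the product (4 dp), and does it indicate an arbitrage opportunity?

1.0000 (no arbitrage)

Around MXN → KRW → SGD → MXN: 1 × 72.884 × 0.0010997 ÷ 0.080148 = 1.000032
Product ≈ 1 (deviation 0.003%, within rounding noise).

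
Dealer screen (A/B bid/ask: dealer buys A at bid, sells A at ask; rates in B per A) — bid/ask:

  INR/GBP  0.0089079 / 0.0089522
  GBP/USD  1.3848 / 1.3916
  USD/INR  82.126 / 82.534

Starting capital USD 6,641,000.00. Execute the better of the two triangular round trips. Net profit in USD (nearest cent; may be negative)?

Net profit: USD 86,853.70

Best loop USD → INR → GBP → USD:
USD 6,641,000.00 × 82.126 (sell USD at bid) = INR 545,398,766.00
INR 545,398,766.00 × 0.0089079 (sell INR at bid) = GBP 4,858,357.67
GBP 4,858,357.67 × 1.3848 (sell GBP at bid) = USD 6,727,853.70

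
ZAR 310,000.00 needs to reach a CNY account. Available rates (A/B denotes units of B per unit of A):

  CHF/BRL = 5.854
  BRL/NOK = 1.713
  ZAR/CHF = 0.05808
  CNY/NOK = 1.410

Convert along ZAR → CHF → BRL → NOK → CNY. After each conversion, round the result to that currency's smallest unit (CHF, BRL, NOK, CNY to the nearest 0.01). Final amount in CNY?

ZAR 310,000.00 × 0.05808 = CHF 18,004.80
CHF 18,004.80 × 5.854 = BRL 105,400.10
BRL 105,400.10 × 1.713 = NOK 180,550.37
NOK 180,550.37 ÷ 1.410 = CNY 128,049.91

CNY 128,049.91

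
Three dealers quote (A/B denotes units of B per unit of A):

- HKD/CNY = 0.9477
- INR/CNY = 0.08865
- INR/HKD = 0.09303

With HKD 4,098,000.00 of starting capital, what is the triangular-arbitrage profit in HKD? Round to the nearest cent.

Profit: HKD 22,565.22

Profitable loop is HKD → INR → CNY → HKD:
HKD 4,098,000.00 ÷ 0.09303 = INR 44,050,306.35
INR 44,050,306.35 × 0.08865 = CNY 3,905,059.66
CNY 3,905,059.66 ÷ 0.9477 = HKD 4,120,565.22
Profit = HKD 4,120,565.22 − HKD 4,098,000.00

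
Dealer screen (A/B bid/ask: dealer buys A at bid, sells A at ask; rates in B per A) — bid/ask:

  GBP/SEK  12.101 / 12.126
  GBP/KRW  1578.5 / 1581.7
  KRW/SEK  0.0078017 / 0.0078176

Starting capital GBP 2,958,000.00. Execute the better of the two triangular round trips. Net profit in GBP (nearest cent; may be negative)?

Best loop GBP → KRW → SEK → GBP:
GBP 2,958,000.00 × 1578.5 (sell GBP at bid) = KRW 4,669,203,000
KRW 4,669,203,000 × 0.0078017 (sell KRW at bid) = SEK 36,427,721.05
SEK 36,427,721.05 ÷ 12.126 (buy GBP at ask) = GBP 3,004,100.37

Net profit: GBP 46,100.37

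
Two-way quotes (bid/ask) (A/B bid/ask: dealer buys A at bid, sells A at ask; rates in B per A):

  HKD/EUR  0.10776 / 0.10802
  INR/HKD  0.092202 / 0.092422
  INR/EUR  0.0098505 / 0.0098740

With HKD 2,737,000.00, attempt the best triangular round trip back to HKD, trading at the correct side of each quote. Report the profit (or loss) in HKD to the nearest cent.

Net profit: HKD 17,099.33

Best loop HKD → EUR → INR → HKD:
HKD 2,737,000.00 × 0.10776 (sell HKD at bid) = EUR 294,939.12
EUR 294,939.12 ÷ 0.0098740 (buy INR at ask) = INR 29,870,277.50
INR 29,870,277.50 × 0.092202 (sell INR at bid) = HKD 2,754,099.33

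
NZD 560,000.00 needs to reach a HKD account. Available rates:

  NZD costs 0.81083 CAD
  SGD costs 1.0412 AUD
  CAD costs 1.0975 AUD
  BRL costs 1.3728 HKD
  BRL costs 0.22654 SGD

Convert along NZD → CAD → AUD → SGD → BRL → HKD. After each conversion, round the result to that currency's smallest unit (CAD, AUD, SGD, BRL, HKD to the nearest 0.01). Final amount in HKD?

NZD 560,000.00 × 0.81083 = CAD 454,064.80
CAD 454,064.80 × 1.0975 = AUD 498,336.12
AUD 498,336.12 ÷ 1.0412 = SGD 478,617.10
SGD 478,617.10 ÷ 0.22654 = BRL 2,112,726.67
BRL 2,112,726.67 × 1.3728 = HKD 2,900,351.17

HKD 2,900,351.17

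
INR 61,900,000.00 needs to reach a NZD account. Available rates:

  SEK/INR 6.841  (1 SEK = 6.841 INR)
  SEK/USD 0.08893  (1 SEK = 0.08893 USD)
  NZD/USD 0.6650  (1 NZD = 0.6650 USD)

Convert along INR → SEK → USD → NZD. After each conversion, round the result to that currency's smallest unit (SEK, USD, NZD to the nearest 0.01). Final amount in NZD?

INR 61,900,000.00 ÷ 6.841 = SEK 9,048,384.74
SEK 9,048,384.74 × 0.08893 = USD 804,672.85
USD 804,672.85 ÷ 0.6650 = NZD 1,210,034.36

NZD 1,210,034.36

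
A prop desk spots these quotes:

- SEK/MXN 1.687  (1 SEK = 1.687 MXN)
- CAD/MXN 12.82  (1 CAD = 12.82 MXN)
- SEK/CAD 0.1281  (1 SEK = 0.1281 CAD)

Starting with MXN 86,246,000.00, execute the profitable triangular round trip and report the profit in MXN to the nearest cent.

Profitable loop is MXN → CAD → SEK → MXN:
MXN 86,246,000.00 ÷ 12.82 = CAD 6,727,457.10
CAD 6,727,457.10 ÷ 0.1281 = SEK 52,517,229.49
SEK 52,517,229.49 × 1.687 = MXN 88,596,566.16
Profit = MXN 88,596,566.16 − MXN 86,246,000.00

Profit: MXN 2,350,566.16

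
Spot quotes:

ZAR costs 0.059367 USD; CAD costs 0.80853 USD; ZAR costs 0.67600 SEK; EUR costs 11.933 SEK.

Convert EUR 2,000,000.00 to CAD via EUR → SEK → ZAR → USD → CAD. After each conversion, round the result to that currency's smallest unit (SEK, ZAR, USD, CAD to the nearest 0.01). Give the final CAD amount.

CAD 2,592,279.98

EUR 2,000,000.00 × 11.933 = SEK 23,866,000.00
SEK 23,866,000.00 ÷ 0.67600 = ZAR 35,304,733.73
ZAR 35,304,733.73 × 0.059367 = USD 2,095,936.13
USD 2,095,936.13 ÷ 0.80853 = CAD 2,592,279.98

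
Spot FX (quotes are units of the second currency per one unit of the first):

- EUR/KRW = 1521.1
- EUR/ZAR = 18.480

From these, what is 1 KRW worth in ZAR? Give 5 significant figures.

1 KRW ÷ 1521.1 = 0.000657419 EUR
0.000657419 EUR × 18.480 = 0.0121491 ZAR

KRW/ZAR = 0.012149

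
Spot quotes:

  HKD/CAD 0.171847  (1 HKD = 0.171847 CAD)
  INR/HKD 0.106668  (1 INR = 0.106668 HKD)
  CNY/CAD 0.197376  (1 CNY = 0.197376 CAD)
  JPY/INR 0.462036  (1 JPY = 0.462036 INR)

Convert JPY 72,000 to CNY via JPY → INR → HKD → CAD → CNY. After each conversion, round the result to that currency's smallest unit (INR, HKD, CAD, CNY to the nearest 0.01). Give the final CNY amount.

CNY 3,089.53

JPY 72,000 × 0.462036 = INR 33,266.59
INR 33,266.59 × 0.106668 = HKD 3,548.48
HKD 3,548.48 × 0.171847 = CAD 609.80
CAD 609.80 ÷ 0.197376 = CNY 3,089.53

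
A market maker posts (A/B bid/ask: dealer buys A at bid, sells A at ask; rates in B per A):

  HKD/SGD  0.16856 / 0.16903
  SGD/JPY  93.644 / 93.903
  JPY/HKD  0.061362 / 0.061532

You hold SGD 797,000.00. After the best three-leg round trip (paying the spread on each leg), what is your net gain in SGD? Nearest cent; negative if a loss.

Net profit: SGD 19,044.86

Best loop SGD → HKD → JPY → SGD:
SGD 797,000.00 ÷ 0.16903 (buy HKD at ask) = HKD 4,715,139.32
HKD 4,715,139.32 ÷ 0.061532 (buy JPY at ask) = JPY 76,629,060
JPY 76,629,060 ÷ 93.903 (buy SGD at ask) = SGD 816,044.86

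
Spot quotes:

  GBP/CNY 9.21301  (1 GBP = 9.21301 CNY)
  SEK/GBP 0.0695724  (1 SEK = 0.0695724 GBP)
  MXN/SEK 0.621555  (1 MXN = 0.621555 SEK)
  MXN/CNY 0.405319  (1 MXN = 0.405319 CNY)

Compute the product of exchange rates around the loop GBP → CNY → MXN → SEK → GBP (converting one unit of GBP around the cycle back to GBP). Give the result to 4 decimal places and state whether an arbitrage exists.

0.9829 (arbitrage exists)

Around GBP → CNY → MXN → SEK → GBP: 1 × 9.21301 ÷ 0.405319 × 0.621555 × 0.0695724 = 0.982927
Product < 1; profitable direction is GBP → SEK → MXN → CNY → GBP.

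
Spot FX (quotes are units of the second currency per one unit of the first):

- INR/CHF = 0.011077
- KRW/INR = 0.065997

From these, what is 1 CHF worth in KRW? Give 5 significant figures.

1 CHF ÷ 0.011077 = 90.2772 INR
90.2772 INR ÷ 0.065997 = 1367.9 KRW

CHF/KRW = 1367.9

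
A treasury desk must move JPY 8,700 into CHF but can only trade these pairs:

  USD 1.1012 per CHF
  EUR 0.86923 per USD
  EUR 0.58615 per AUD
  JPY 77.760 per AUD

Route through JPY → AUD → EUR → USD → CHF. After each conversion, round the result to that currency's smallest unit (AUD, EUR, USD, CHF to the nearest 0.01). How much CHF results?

JPY 8,700 ÷ 77.760 = AUD 111.88
AUD 111.88 × 0.58615 = EUR 65.58
EUR 65.58 ÷ 0.86923 = USD 75.45
USD 75.45 ÷ 1.1012 = CHF 68.52

CHF 68.52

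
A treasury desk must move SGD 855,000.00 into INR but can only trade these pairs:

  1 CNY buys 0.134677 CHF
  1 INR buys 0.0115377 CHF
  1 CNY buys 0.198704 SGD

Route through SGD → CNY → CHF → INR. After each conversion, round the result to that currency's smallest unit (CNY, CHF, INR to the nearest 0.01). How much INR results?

INR 50,226,590.22

SGD 855,000.00 ÷ 0.198704 = CNY 4,302,882.68
CNY 4,302,882.68 × 0.134677 = CHF 579,499.33
CHF 579,499.33 ÷ 0.0115377 = INR 50,226,590.22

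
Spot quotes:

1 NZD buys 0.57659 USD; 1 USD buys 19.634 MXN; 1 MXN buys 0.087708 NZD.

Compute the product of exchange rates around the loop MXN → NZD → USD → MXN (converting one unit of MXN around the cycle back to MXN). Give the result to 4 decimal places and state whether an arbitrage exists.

0.9929 (arbitrage exists)

Around MXN → NZD → USD → MXN: 1 × 0.087708 × 0.57659 × 19.634 = 0.992922
Product < 1; profitable direction is MXN → USD → NZD → MXN.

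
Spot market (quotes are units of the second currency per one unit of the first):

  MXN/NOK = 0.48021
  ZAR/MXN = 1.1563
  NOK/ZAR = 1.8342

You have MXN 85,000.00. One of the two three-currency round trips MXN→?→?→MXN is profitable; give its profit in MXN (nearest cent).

Profitable loop is MXN → NOK → ZAR → MXN:
MXN 85,000.00 × 0.48021 = NOK 40,817.85
NOK 40,817.85 × 1.8342 = ZAR 74,868.10
ZAR 74,868.10 × 1.1563 = MXN 86,569.98
Profit = MXN 86,569.98 − MXN 85,000.00

Profit: MXN 1,569.98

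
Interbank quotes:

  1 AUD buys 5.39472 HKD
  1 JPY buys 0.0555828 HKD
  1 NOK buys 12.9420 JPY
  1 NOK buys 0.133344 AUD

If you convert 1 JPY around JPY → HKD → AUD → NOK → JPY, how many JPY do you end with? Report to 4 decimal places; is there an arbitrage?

1.0000 (no arbitrage)

Around JPY → HKD → AUD → NOK → JPY: 1 × 0.0555828 ÷ 5.39472 ÷ 0.133344 × 12.9420 = 0.999999
Product ≈ 1 (deviation 0.000%, within rounding noise).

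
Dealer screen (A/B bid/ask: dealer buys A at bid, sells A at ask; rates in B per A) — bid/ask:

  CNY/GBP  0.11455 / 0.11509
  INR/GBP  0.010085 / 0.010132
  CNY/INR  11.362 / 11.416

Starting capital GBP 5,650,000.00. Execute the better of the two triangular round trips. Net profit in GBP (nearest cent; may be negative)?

Net result: GBP -24,753.67 (no profitable arbitrage after spreads)

Best loop GBP → CNY → INR → GBP:
GBP 5,650,000.00 ÷ 0.11509 (buy CNY at ask) = CNY 49,092,014.94
CNY 49,092,014.94 × 11.362 (sell CNY at bid) = INR 557,783,473.80
INR 557,783,473.80 × 0.010085 (sell INR at bid) = GBP 5,625,246.33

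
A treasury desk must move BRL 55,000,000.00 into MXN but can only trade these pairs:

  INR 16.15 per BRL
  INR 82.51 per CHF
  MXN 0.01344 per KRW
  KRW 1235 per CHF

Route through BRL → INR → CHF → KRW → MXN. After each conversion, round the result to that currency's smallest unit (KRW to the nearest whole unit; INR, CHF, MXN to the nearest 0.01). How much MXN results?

BRL 55,000,000.00 × 16.15 = INR 888,250,000.00
INR 888,250,000.00 ÷ 82.51 = CHF 10,765,361.77
CHF 10,765,361.77 × 1235 = KRW 13,295,221,786
KRW 13,295,221,786 × 0.01344 = MXN 178,687,780.80

MXN 178,687,780.80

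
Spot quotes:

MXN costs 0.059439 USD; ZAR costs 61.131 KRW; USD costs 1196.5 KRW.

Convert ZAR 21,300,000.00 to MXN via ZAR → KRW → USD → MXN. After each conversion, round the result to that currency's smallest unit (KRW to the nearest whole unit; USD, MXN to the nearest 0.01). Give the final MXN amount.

MXN 18,308,674.61

ZAR 21,300,000.00 × 61.131 = KRW 1,302,090,300
KRW 1,302,090,300 ÷ 1196.5 = USD 1,088,249.31
USD 1,088,249.31 ÷ 0.059439 = MXN 18,308,674.61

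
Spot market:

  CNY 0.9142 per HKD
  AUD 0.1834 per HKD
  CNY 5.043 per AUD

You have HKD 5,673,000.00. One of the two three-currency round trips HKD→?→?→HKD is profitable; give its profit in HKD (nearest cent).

Profitable loop is HKD → AUD → CNY → HKD:
HKD 5,673,000.00 × 0.1834 = AUD 1,040,428.20
AUD 1,040,428.20 × 5.043 = CNY 5,246,879.41
CNY 5,246,879.41 ÷ 0.9142 = HKD 5,739,312.42
Profit = HKD 5,739,312.42 − HKD 5,673,000.00

Profit: HKD 66,312.42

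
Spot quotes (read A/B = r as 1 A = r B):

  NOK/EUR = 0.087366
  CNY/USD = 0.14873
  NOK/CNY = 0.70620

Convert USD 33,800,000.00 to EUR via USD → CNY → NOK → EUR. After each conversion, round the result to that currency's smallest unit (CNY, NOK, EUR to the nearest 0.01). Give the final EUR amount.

USD 33,800,000.00 ÷ 0.14873 = CNY 227,257,446.38
CNY 227,257,446.38 ÷ 0.70620 = NOK 321,803,237.58
NOK 321,803,237.58 × 0.087366 = EUR 28,114,661.65

EUR 28,114,661.65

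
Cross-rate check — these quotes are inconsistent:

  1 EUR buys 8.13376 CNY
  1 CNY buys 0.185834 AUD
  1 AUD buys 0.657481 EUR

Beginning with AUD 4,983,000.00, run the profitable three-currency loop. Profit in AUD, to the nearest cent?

Profit: AUD 31,078.76

Profitable loop is AUD → CNY → EUR → AUD:
AUD 4,983,000.00 ÷ 0.185834 = CNY 26,814,253.58
CNY 26,814,253.58 ÷ 8.13376 = EUR 3,296,661.52
EUR 3,296,661.52 ÷ 0.657481 = AUD 5,014,078.76
Profit = AUD 5,014,078.76 − AUD 4,983,000.00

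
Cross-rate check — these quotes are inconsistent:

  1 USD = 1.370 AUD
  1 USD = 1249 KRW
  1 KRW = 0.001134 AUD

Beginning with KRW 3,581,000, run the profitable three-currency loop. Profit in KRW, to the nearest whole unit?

Profitable loop is KRW → AUD → USD → KRW:
KRW 3,581,000 × 0.001134 = AUD 4,060.85
AUD 4,060.85 ÷ 1.370 = USD 2,964.13
USD 2,964.13 × 1249 = KRW 3,702,195
Profit = KRW 3,702,195 − KRW 3,581,000

Profit: KRW 121,195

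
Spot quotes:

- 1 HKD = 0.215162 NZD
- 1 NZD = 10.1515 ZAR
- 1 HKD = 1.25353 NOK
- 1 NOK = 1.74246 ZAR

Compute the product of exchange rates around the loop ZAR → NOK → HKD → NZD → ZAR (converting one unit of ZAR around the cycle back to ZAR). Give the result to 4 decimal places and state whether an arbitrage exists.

Around ZAR → NOK → HKD → NZD → ZAR: 1 ÷ 1.74246 ÷ 1.25353 × 0.215162 × 10.1515 = 0.999996
Product ≈ 1 (deviation 0.000%, within rounding noise).

1.0000 (no arbitrage)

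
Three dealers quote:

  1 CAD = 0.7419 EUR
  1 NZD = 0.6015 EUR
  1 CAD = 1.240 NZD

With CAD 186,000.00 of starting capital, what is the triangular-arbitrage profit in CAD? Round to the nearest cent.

Profitable loop is CAD → NZD → EUR → CAD:
CAD 186,000.00 × 1.240 = NZD 230,640.00
NZD 230,640.00 × 0.6015 = EUR 138,729.96
EUR 138,729.96 ÷ 0.7419 = CAD 186,992.80
Profit = CAD 186,992.80 − CAD 186,000.00

Profit: CAD 992.80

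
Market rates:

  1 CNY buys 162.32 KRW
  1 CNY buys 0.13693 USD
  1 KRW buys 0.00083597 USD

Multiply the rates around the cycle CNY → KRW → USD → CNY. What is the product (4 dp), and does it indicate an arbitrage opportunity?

Around CNY → KRW → USD → CNY: 1 × 162.32 × 0.00083597 ÷ 0.13693 = 0.990978
Product < 1; profitable direction is CNY → USD → KRW → CNY.

0.9910 (arbitrage exists)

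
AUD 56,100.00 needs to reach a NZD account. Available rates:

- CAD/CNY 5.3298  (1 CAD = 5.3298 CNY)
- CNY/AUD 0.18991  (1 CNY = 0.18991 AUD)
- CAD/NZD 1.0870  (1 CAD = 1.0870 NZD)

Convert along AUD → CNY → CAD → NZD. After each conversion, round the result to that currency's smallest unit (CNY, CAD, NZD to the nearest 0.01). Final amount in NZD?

NZD 60,246.76

AUD 56,100.00 ÷ 0.18991 = CNY 295,403.09
CNY 295,403.09 ÷ 5.3298 = CAD 55,424.80
CAD 55,424.80 × 1.0870 = NZD 60,246.76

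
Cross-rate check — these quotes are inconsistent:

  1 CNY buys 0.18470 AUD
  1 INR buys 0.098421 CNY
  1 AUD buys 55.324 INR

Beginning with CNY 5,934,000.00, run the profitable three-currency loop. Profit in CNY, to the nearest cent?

Profit: CNY 33,820.93

Profitable loop is CNY → AUD → INR → CNY:
CNY 5,934,000.00 × 0.18470 = AUD 1,096,009.80
AUD 1,096,009.80 × 55.324 = INR 60,635,646.18
INR 60,635,646.18 × 0.098421 = CNY 5,967,820.93
Profit = CNY 5,967,820.93 − CNY 5,934,000.00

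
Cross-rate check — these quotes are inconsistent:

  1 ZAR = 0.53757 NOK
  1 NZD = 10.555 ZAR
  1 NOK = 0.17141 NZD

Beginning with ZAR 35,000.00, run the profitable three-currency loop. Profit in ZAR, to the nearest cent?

Profit: ZAR 986.42

Profitable loop is ZAR → NZD → NOK → ZAR:
ZAR 35,000.00 ÷ 10.555 = NZD 3,315.96
NZD 3,315.96 ÷ 0.17141 = NOK 19,345.22
NOK 19,345.22 ÷ 0.53757 = ZAR 35,986.42
Profit = ZAR 35,986.42 − ZAR 35,000.00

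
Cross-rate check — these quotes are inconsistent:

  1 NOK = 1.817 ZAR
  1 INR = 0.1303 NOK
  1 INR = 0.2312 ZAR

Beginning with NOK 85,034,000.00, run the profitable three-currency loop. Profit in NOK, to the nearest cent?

Profit: NOK 2,043,133.10

Profitable loop is NOK → ZAR → INR → NOK:
NOK 85,034,000.00 × 1.817 = ZAR 154,506,778.00
ZAR 154,506,778.00 ÷ 0.2312 = INR 668,281,911.76
INR 668,281,911.76 × 0.1303 = NOK 87,077,133.10
Profit = NOK 87,077,133.10 − NOK 85,034,000.00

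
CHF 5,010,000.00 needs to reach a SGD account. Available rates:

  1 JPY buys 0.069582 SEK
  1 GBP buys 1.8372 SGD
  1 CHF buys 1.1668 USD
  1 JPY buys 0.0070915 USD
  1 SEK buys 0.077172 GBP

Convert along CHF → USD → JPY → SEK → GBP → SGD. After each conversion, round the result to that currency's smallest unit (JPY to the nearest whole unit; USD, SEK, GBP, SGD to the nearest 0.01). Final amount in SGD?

SGD 8,132,220.39

CHF 5,010,000.00 × 1.1668 = USD 5,845,668.00
USD 5,845,668.00 ÷ 0.0070915 = JPY 824,320,384
JPY 824,320,384 × 0.069582 = SEK 57,357,860.96
SEK 57,357,860.96 × 0.077172 = GBP 4,426,420.85
GBP 4,426,420.85 × 1.8372 = SGD 8,132,220.39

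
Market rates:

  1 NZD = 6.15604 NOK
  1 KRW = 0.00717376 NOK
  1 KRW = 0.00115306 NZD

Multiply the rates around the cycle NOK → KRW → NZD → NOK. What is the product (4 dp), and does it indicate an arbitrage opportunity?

Around NOK → KRW → NZD → NOK: 1 ÷ 0.00717376 × 0.00115306 × 6.15604 = 0.989479
Product < 1; profitable direction is NOK → NZD → KRW → NOK.

0.9895 (arbitrage exists)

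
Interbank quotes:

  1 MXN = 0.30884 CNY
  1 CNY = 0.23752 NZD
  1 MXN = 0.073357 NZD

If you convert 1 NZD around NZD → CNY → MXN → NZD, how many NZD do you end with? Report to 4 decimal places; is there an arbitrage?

Around NZD → CNY → MXN → NZD: 1 ÷ 0.23752 ÷ 0.30884 × 0.073357 = 1.000018
Product ≈ 1 (deviation 0.002%, within rounding noise).

1.0000 (no arbitrage)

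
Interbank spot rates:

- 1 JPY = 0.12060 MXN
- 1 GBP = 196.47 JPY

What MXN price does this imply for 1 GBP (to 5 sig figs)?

1 GBP × 196.47 = 196.47 JPY
196.47 JPY × 0.12060 = 23.6943 MXN

GBP/MXN = 23.694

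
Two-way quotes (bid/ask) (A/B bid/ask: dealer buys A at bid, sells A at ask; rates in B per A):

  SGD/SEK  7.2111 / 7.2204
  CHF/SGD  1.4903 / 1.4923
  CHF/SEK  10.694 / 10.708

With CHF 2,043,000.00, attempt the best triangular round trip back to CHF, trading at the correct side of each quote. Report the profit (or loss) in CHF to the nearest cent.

Net profit: CHF 7,384.09

Best loop CHF → SGD → SEK → CHF:
CHF 2,043,000.00 × 1.4903 (sell CHF at bid) = SGD 3,044,682.90
SGD 3,044,682.90 × 7.2111 (sell SGD at bid) = SEK 21,955,512.86
SEK 21,955,512.86 ÷ 10.708 (buy CHF at ask) = CHF 2,050,384.09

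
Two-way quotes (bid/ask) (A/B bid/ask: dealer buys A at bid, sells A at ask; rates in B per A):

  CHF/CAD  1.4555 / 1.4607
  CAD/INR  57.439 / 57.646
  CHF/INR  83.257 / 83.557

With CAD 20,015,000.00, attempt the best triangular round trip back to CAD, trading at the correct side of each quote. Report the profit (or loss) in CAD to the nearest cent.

Net profit: CAD 10,890.43

Best loop CAD → INR → CHF → CAD:
CAD 20,015,000.00 × 57.439 (sell CAD at bid) = INR 1,149,641,585.00
INR 1,149,641,585.00 ÷ 83.557 (buy CHF at ask) = CHF 13,758,770.48
CHF 13,758,770.48 × 1.4555 (sell CHF at bid) = CAD 20,025,890.43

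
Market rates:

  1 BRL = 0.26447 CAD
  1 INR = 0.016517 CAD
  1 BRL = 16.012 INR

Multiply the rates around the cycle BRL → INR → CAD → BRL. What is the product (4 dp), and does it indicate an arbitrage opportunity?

1.0000 (no arbitrage)

Around BRL → INR → CAD → BRL: 1 × 16.012 × 0.016517 ÷ 0.26447 = 1.000001
Product ≈ 1 (deviation 0.000%, within rounding noise).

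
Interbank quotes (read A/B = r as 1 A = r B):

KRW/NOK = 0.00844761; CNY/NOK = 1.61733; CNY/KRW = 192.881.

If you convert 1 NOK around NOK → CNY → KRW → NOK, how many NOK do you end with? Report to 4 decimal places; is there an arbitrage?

1.0075 (arbitrage exists)

Around NOK → CNY → KRW → NOK: 1 ÷ 1.61733 × 192.881 × 0.00844761 = 1.007453
Product > 1; profitable direction is NOK → CNY → KRW → NOK.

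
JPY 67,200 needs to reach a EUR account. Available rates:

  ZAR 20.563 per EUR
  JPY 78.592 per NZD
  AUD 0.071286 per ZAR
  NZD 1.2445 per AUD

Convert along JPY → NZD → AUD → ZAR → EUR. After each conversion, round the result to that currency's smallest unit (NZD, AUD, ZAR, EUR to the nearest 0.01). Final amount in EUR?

EUR 468.71

JPY 67,200 ÷ 78.592 = NZD 855.05
NZD 855.05 ÷ 1.2445 = AUD 687.06
AUD 687.06 ÷ 0.071286 = ZAR 9,638.08
ZAR 9,638.08 ÷ 20.563 = EUR 468.71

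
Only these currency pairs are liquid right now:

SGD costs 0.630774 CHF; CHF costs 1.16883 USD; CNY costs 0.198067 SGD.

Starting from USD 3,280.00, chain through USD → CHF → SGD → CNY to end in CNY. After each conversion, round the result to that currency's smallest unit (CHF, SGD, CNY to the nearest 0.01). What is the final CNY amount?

CNY 22,461.44

USD 3,280.00 ÷ 1.16883 = CHF 2,806.23
CHF 2,806.23 ÷ 0.630774 = SGD 4,448.87
SGD 4,448.87 ÷ 0.198067 = CNY 22,461.44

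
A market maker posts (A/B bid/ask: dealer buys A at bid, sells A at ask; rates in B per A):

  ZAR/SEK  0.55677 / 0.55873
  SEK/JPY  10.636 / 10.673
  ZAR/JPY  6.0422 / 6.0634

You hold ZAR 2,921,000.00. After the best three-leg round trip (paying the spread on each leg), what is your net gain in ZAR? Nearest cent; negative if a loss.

Best loop ZAR → JPY → SEK → ZAR:
ZAR 2,921,000.00 × 6.0422 (sell ZAR at bid) = JPY 17,649,266
JPY 17,649,266 ÷ 10.673 (buy SEK at ask) = SEK 1,653,636.86
SEK 1,653,636.86 ÷ 0.55873 (buy ZAR at ask) = ZAR 2,959,634.99

Net profit: ZAR 38,634.99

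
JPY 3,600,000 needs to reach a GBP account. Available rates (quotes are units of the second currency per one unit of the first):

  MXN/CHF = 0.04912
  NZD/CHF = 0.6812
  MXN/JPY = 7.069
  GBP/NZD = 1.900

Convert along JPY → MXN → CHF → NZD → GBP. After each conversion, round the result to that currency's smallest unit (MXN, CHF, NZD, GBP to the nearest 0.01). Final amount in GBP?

GBP 19,327.46

JPY 3,600,000 ÷ 7.069 = MXN 509,265.81
MXN 509,265.81 × 0.04912 = CHF 25,015.14
CHF 25,015.14 ÷ 0.6812 = NZD 36,722.17
NZD 36,722.17 ÷ 1.900 = GBP 19,327.46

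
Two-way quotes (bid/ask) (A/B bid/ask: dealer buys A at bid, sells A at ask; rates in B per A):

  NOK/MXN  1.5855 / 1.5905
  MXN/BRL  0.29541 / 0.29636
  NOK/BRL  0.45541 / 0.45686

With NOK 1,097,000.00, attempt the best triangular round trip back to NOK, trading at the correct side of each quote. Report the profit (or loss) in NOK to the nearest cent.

Net profit: NOK 27,643.64

Best loop NOK → MXN → BRL → NOK:
NOK 1,097,000.00 × 1.5855 (sell NOK at bid) = MXN 1,739,293.50
MXN 1,739,293.50 × 0.29541 (sell MXN at bid) = BRL 513,804.69
BRL 513,804.69 ÷ 0.45686 (buy NOK at ask) = NOK 1,124,643.64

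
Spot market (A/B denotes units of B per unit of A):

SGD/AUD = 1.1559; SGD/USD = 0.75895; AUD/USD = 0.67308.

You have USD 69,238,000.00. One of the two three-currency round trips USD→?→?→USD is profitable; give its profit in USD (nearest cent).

Profitable loop is USD → SGD → AUD → USD:
USD 69,238,000.00 ÷ 0.75895 = SGD 91,228,671.19
SGD 91,228,671.19 × 1.1559 = AUD 105,451,221.03
AUD 105,451,221.03 × 0.67308 = USD 70,977,107.85
Profit = USD 70,977,107.85 − USD 69,238,000.00

Profit: USD 1,739,107.85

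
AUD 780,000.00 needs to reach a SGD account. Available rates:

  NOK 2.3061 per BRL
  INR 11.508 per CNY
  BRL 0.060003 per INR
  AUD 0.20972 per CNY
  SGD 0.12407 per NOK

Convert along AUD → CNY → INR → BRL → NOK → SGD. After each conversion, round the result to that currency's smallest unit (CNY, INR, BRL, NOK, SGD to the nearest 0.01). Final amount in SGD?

AUD 780,000.00 ÷ 0.20972 = CNY 3,719,244.71
CNY 3,719,244.71 × 11.508 = INR 42,801,068.12
INR 42,801,068.12 × 0.060003 = BRL 2,568,192.49
BRL 2,568,192.49 × 2.3061 = NOK 5,922,508.70
NOK 5,922,508.70 × 0.12407 = SGD 734,805.65

SGD 734,805.65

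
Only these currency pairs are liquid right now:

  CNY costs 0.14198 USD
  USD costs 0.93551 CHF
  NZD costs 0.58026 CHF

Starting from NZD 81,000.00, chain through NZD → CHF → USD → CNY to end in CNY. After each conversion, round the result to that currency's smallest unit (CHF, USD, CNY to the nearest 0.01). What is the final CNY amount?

NZD 81,000.00 × 0.58026 = CHF 47,001.06
CHF 47,001.06 ÷ 0.93551 = USD 50,241.11
USD 50,241.11 ÷ 0.14198 = CNY 353,860.47

CNY 353,860.47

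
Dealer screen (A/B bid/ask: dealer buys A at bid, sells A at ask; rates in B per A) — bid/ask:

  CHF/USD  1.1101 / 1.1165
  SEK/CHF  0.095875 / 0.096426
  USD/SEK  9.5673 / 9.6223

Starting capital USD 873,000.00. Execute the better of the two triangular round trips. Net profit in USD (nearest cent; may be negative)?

Net profit: USD 15,937.27

Best loop USD → SEK → CHF → USD:
USD 873,000.00 × 9.5673 (sell USD at bid) = SEK 8,352,252.90
SEK 8,352,252.90 × 0.095875 (sell SEK at bid) = CHF 800,772.25
CHF 800,772.25 × 1.1101 (sell CHF at bid) = USD 888,937.27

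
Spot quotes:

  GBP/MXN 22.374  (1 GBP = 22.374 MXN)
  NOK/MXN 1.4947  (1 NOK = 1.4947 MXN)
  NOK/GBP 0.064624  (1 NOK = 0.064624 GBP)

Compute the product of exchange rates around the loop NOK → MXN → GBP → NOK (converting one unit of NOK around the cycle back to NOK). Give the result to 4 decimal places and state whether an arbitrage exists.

1.0338 (arbitrage exists)

Around NOK → MXN → GBP → NOK: 1 × 1.4947 ÷ 22.374 ÷ 0.064624 = 1.033752
Product > 1; profitable direction is NOK → MXN → GBP → NOK.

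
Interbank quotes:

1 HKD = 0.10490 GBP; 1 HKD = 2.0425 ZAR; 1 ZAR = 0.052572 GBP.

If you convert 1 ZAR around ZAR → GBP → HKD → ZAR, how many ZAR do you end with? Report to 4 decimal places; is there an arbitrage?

Around ZAR → GBP → HKD → ZAR: 1 × 0.052572 ÷ 0.10490 × 2.0425 = 1.023625
Product > 1; profitable direction is ZAR → GBP → HKD → ZAR.

1.0236 (arbitrage exists)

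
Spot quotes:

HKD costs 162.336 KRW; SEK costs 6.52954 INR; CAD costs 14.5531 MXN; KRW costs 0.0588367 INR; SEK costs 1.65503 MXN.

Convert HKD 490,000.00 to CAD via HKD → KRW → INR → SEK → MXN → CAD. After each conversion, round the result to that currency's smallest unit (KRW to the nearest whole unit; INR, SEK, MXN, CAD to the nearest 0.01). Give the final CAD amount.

HKD 490,000.00 × 162.336 = KRW 79,544,640
KRW 79,544,640 × 0.0588367 = INR 4,680,144.12
INR 4,680,144.12 ÷ 6.52954 = SEK 716,764.75
SEK 716,764.75 × 1.65503 = MXN 1,186,267.16
MXN 1,186,267.16 ÷ 14.5531 = CAD 81,513.02

CAD 81,513.02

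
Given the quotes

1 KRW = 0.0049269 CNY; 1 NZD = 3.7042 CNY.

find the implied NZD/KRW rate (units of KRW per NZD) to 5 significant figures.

1 NZD × 3.7042 = 3.7042 CNY
3.7042 CNY ÷ 0.0049269 = 751.832 KRW

NZD/KRW = 751.83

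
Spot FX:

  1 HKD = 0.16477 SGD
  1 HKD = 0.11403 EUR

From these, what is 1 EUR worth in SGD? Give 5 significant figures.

1 EUR ÷ 0.11403 = 8.76962 HKD
8.76962 HKD × 0.16477 = 1.44497 SGD

EUR/SGD = 1.4450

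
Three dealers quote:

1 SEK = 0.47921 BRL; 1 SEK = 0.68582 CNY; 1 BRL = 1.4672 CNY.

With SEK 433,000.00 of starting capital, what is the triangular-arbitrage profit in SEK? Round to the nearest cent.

Profitable loop is SEK → BRL → CNY → SEK:
SEK 433,000.00 × 0.47921 = BRL 207,497.93
BRL 207,497.93 × 1.4672 = CNY 304,440.96
CNY 304,440.96 ÷ 0.68582 = SEK 443,907.97
Profit = SEK 443,907.97 − SEK 433,000.00

Profit: SEK 10,907.97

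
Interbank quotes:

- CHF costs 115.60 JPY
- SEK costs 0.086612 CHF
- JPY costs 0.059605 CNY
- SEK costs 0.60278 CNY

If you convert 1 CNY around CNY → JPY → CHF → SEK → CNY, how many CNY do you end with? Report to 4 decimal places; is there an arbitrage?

Around CNY → JPY → CHF → SEK → CNY: 1 ÷ 0.059605 ÷ 115.60 ÷ 0.086612 × 0.60278 = 1.010044
Product > 1; profitable direction is CNY → JPY → CHF → SEK → CNY.

1.0100 (arbitrage exists)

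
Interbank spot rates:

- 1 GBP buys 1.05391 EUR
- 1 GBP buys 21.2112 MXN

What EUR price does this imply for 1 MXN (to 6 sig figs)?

MXN/EUR = 0.0496865

1 MXN ÷ 21.2112 = 0.0471449 GBP
0.0471449 GBP × 1.05391 = 0.0496865 EUR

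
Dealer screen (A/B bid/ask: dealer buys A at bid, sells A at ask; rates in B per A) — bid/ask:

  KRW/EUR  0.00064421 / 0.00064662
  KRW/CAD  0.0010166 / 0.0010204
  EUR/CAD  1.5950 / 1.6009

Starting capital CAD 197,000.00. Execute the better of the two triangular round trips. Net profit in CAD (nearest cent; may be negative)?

Net profit: CAD 1,373.62

Best loop CAD → KRW → EUR → CAD:
CAD 197,000.00 ÷ 0.0010204 (buy KRW at ask) = KRW 193,061,544
KRW 193,061,544 × 0.00064421 (sell KRW at bid) = EUR 124,372.18
EUR 124,372.18 × 1.5950 (sell EUR at bid) = CAD 198,373.62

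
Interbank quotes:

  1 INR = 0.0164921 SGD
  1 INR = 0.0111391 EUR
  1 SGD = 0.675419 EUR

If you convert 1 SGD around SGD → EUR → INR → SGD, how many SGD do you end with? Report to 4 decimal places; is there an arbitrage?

Around SGD → EUR → INR → SGD: 1 × 0.675419 ÷ 0.0111391 × 0.0164921 = 0.999998
Product ≈ 1 (deviation 0.000%, within rounding noise).

1.0000 (no arbitrage)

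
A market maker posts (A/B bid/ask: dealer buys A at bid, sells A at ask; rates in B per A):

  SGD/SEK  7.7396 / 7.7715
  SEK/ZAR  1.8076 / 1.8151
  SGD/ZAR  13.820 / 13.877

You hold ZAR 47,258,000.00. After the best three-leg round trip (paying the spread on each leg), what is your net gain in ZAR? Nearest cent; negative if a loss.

Net profit: ZAR 385,164.31

Best loop ZAR → SGD → SEK → ZAR:
ZAR 47,258,000.00 ÷ 13.877 (buy SGD at ask) = SGD 3,405,491.10
SGD 3,405,491.10 × 7.7396 (sell SGD at bid) = SEK 26,357,138.92
SEK 26,357,138.92 × 1.8076 (sell SEK at bid) = ZAR 47,643,164.31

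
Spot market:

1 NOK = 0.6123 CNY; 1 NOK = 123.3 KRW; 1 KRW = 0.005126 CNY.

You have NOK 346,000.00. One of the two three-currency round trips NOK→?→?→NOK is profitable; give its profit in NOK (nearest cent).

Profit: NOK 11,152.35

Profitable loop is NOK → KRW → CNY → NOK:
NOK 346,000.00 × 123.3 = KRW 42,661,800
KRW 42,661,800 × 0.005126 = CNY 218,684.39
CNY 218,684.39 ÷ 0.6123 = NOK 357,152.35
Profit = NOK 357,152.35 − NOK 346,000.00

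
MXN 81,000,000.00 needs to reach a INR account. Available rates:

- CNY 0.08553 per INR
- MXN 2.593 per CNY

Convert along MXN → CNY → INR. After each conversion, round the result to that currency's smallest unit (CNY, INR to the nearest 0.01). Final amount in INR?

MXN 81,000,000.00 ÷ 2.593 = CNY 31,237,948.32
CNY 31,237,948.32 ÷ 0.08553 = INR 365,227,970.54

INR 365,227,970.54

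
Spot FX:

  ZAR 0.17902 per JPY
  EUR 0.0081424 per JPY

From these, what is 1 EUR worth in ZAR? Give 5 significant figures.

EUR/ZAR = 21.986

1 EUR ÷ 0.0081424 = 122.814 JPY
122.814 JPY × 0.17902 = 21.9861 ZAR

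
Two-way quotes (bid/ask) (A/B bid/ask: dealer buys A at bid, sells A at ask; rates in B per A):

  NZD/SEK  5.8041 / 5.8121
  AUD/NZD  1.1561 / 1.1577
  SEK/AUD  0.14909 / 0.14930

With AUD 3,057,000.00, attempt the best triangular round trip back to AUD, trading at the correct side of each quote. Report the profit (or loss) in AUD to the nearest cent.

Net profit: AUD 1,258.85

Best loop AUD → NZD → SEK → AUD:
AUD 3,057,000.00 × 1.1561 (sell AUD at bid) = NZD 3,534,197.70
NZD 3,534,197.70 × 5.8041 (sell NZD at bid) = SEK 20,512,836.87
SEK 20,512,836.87 × 0.14909 (sell SEK at bid) = AUD 3,058,258.85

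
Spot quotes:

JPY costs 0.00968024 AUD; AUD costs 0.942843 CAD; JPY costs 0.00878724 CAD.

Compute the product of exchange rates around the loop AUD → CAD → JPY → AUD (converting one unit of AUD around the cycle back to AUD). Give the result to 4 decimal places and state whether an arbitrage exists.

Around AUD → CAD → JPY → AUD: 1 × 0.942843 ÷ 0.00878724 × 0.00968024 = 1.038659
Product > 1; profitable direction is AUD → CAD → JPY → AUD.

1.0387 (arbitrage exists)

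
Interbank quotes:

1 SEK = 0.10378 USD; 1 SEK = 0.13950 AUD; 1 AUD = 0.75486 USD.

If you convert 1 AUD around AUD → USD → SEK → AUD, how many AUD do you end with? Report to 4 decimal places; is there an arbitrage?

1.0147 (arbitrage exists)

Around AUD → USD → SEK → AUD: 1 × 0.75486 ÷ 0.10378 × 0.13950 = 1.014675
Product > 1; profitable direction is AUD → USD → SEK → AUD.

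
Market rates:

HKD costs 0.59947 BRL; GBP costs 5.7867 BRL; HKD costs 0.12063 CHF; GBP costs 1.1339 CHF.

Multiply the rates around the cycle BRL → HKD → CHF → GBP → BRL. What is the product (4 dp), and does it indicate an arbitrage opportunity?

Around BRL → HKD → CHF → GBP → BRL: 1 ÷ 0.59947 × 0.12063 ÷ 1.1339 × 5.7867 = 1.026938
Product > 1; profitable direction is BRL → HKD → CHF → GBP → BRL.

1.0269 (arbitrage exists)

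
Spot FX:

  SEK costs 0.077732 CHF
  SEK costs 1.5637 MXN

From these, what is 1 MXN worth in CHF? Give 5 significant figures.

MXN/CHF = 0.049710

1 MXN ÷ 1.5637 = 0.639509 SEK
0.639509 SEK × 0.077732 = 0.0497103 CHF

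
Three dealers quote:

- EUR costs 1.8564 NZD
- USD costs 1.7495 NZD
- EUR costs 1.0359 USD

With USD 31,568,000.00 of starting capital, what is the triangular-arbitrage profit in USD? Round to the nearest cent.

Profitable loop is USD → EUR → NZD → USD:
USD 31,568,000.00 ÷ 1.0359 = EUR 30,473,983.98
EUR 30,473,983.98 × 1.8564 = NZD 56,571,903.85
NZD 56,571,903.85 ÷ 1.7495 = USD 32,336,041.07
Profit = USD 32,336,041.07 − USD 31,568,000.00

Profit: USD 768,041.07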